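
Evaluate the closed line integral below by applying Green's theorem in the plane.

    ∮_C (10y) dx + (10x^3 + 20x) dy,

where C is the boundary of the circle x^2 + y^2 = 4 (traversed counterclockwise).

Green's theorem converts the closed line integral into a double integral over the enclosed region D:

    ∮_C P dx + Q dy = ∬_D (∂Q/∂x - ∂P/∂y) dA.

Here P = 10y, Q = 10x^3 + 20x, so

    ∂Q/∂x = 30x^2 + 20,    ∂P/∂y = 10,
    ∂Q/∂x - ∂P/∂y = 30x^2 + 10.

D is the region x^2 + y^2 ≤ 4. Evaluating the double integral:

In polar coordinates (x = r cos θ, y = r sin θ, dA = r dr dθ) the integrand becomes 30r^2cos(θ)^2 + 10, so

    ∬_D (30x^2 + 10) dA = ∫_0^{2π} ∫_0^{2} (30r^2cos(θ)^2 + 10) · r dr dθ.

Inner (r from 0 to 2): 120cos(θ)^2 + 20.
Outer (θ from 0 to 2π): 160π.

Therefore ∮_C P dx + Q dy = 160π.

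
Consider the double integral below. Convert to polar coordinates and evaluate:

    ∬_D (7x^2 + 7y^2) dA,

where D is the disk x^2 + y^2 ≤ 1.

The region D is 0 ≤ r ≤ 1, 0 ≤ θ ≤ 2π in polar coordinates, where x = r cos(θ), y = r sin(θ), and dA = r dr dθ.

Under the substitution, the integrand becomes 7r^2, so

    ∬_D (7x^2 + 7y^2) dA = ∫_{0}^{2π} ∫_{0}^{1} (7r^2) · r dr dθ.

Inner integral (in r): ∫_{0}^{1} (7r^2) · r dr = 7/4.

Outer integral (in θ): ∫_{0}^{2π} (7/4) dθ = 7π/2.

Therefore ∬_D (7x^2 + 7y^2) dA = 7π/2.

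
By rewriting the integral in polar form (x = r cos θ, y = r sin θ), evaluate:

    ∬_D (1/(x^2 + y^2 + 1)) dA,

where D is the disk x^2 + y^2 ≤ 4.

The region D is 0 ≤ r ≤ 2, 0 ≤ θ ≤ 2π in polar coordinates, where x = r cos(θ), y = r sin(θ), and dA = r dr dθ.

Under the substitution, the integrand becomes 1/(r^2 + 1), so

    ∬_D (1/(x^2 + y^2 + 1)) dA = ∫_{0}^{2π} ∫_{0}^{2} (1/(r^2 + 1)) · r dr dθ.

Inner integral (in r): ∫_{0}^{2} (1/(r^2 + 1)) · r dr = log(5)/2.

Outer integral (in θ): ∫_{0}^{2π} (log(5)/2) dθ = π log(5).

Therefore ∬_D (1/(x^2 + y^2 + 1)) dA = π log(5).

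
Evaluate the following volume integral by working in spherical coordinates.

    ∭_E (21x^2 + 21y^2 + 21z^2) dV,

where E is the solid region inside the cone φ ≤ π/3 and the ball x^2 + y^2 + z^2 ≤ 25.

In spherical coordinates, x = ρ sin(φ) cos(θ), y = ρ sin(φ) sin(θ), z = ρ cos(φ), and dV = ρ^2 sin(φ) dρ dφ dθ.

The integrand becomes 21ρ^2, so

    ∭_E (21x^2 + 21y^2 + 21z^2) dV = ∫_{0}^{2π} ∫_{0}^{π/3} ∫_{0}^{5} (21ρ^2) · ρ^2 sin(φ) dρ dφ dθ.

Inner (ρ): 13125sin(φ).
Middle (φ): 13125/2.
Outer (θ): 13125π.

Therefore the triple integral equals 13125π.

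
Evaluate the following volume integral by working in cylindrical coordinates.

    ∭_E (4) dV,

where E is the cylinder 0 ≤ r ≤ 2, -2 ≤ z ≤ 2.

In cylindrical coordinates, x = r cos(θ), y = r sin(θ), z = z, and dV = r dr dθ dz.

The integrand becomes 4, so

    ∭_E (4) dV = ∫_{0}^{2π} ∫_{0}^{2} ∫_{-2}^{2} (4) · r dz dr dθ.

Inner (z): 16r.
Middle (r from 0 to 2): 32.
Outer (θ): 64π.

Therefore the triple integral equals 64π.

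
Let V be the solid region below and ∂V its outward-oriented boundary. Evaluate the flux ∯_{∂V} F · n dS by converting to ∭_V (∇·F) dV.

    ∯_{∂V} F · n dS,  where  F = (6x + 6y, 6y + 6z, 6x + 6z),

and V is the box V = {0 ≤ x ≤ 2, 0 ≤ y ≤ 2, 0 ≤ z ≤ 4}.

By the divergence theorem,

    ∯_{∂V} F · n dS = ∭_V (∇ · F) dV.

Compute the divergence:
    ∇ · F = ∂F_x/∂x + ∂F_y/∂y + ∂F_z/∂z = 6 + 6 + 6 = 18.

V is a rectangular box, so dV = dx dy dz with 0 ≤ x ≤ 2, 0 ≤ y ≤ 2, 0 ≤ z ≤ 4.

Integrate (18) over V as an iterated integral:

    ∭_V (∇·F) dV = ∫_0^{2} ∫_0^{2} ∫_0^{4} (18) dz dy dx.

Inner (z from 0 to 4): 72.
Middle (y from 0 to 2): 144.
Outer (x from 0 to 2): 288.

Therefore ∯_{∂V} F · n dS = 288.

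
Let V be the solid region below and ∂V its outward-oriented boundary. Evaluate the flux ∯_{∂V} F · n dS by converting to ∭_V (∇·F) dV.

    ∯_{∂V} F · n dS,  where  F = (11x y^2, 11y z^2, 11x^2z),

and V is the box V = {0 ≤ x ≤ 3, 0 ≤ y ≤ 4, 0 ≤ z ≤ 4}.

By the divergence theorem,

    ∯_{∂V} F · n dS = ∭_V (∇ · F) dV.

Compute the divergence:
    ∇ · F = ∂F_x/∂x + ∂F_y/∂y + ∂F_z/∂z = 11y^2 + 11z^2 + 11x^2 = 11x^2 + 11y^2 + 11z^2.

V is a rectangular box, so dV = dx dy dz with 0 ≤ x ≤ 3, 0 ≤ y ≤ 4, 0 ≤ z ≤ 4.

Integrate (11x^2 + 11y^2 + 11z^2) over V as an iterated integral:

    ∭_V (∇·F) dV = ∫_0^{3} ∫_0^{4} ∫_0^{4} (11x^2 + 11y^2 + 11z^2) dz dy dx.

Inner (z from 0 to 4): 44x^2 + 44y^2 + 704/3.
Middle (y from 0 to 4): 176x^2 + 5632/3.
Outer (x from 0 to 3): 7216.

Therefore ∯_{∂V} F · n dS = 7216.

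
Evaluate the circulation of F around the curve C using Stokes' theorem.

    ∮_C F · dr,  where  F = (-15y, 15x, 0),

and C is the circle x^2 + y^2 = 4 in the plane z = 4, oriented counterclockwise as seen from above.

Let S be the flat disk x^2 + y^2 ≤ 4 in the plane z = 4, with upward unit normal n̂ = ẑ. By Stokes' theorem,

    ∮_C F · dr = ∬_S (∇ × F) · n̂ dS = ∬_D (curl F)_z dA,

where D is the disk x^2 + y^2 ≤ 4.

Compute the curl of F = (-15y, 15x, 0):
    (∇ × F)_x = ∂F_z/∂y - ∂F_y/∂z = 0,
    (∇ × F)_y = ∂F_x/∂z - ∂F_z/∂x = 0,
    (∇ × F)_z = ∂F_y/∂x - ∂F_x/∂y = 30.

On z = 4, (curl F)_z = 30.

Convert to polar (x = r cos θ, y = r sin θ, dA = r dr dθ); the integrand becomes 30, so

    ∬_D (curl F)_z dA = ∫_0^{2π} ∫_0^{2} (30) · r dr dθ.

Inner (r from 0 to 2): 60.
Outer (θ from 0 to 2π): 120π.

Therefore ∮_C F · dr = 120π.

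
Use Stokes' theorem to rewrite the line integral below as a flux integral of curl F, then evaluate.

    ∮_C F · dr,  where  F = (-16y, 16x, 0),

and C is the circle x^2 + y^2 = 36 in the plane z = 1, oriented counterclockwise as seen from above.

Let S be the flat disk x^2 + y^2 ≤ 36 in the plane z = 1, with upward unit normal n̂ = ẑ. By Stokes' theorem,

    ∮_C F · dr = ∬_S (∇ × F) · n̂ dS = ∬_D (curl F)_z dA,

where D is the disk x^2 + y^2 ≤ 36.

Compute the curl of F = (-16y, 16x, 0):
    (∇ × F)_x = ∂F_z/∂y - ∂F_y/∂z = 0,
    (∇ × F)_y = ∂F_x/∂z - ∂F_z/∂x = 0,
    (∇ × F)_z = ∂F_y/∂x - ∂F_x/∂y = 32.

On z = 1, (curl F)_z = 32.

Convert to polar (x = r cos θ, y = r sin θ, dA = r dr dθ); the integrand becomes 32, so

    ∬_D (curl F)_z dA = ∫_0^{2π} ∫_0^{6} (32) · r dr dθ.

Inner (r from 0 to 6): 576.
Outer (θ from 0 to 2π): 1152π.

Therefore ∮_C F · dr = 1152π.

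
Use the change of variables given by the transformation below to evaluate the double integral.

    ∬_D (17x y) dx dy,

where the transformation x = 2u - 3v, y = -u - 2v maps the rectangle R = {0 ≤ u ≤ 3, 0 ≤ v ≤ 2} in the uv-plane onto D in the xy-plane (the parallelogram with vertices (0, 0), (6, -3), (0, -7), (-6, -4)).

Compute the Jacobian determinant of (x, y) with respect to (u, v):

    ∂(x,y)/∂(u,v) = | 2  -3 | = (2)(-2) - (-3)(-1) = -7.
                   | -1  -2 |

Its absolute value is |J| = 7 (the area scaling factor).

Substituting x = 2u - 3v, y = -u - 2v into the integrand,

    17x y → -34u^2 - 17u v + 102v^2,

so the integral becomes

    ∬_R (-34u^2 - 17u v + 102v^2) · |J| du dv = ∫_0^3 ∫_0^2 (-238u^2 - 119u v + 714v^2) dv du.

Inner (v): -476u^2 - 238u + 1904.
Outer (u): 357.

Therefore ∬_D (17x y) dx dy = 357.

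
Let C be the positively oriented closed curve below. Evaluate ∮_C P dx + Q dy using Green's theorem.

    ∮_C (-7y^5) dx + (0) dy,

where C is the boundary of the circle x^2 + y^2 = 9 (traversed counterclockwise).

Green's theorem converts the closed line integral into a double integral over the enclosed region D:

    ∮_C P dx + Q dy = ∬_D (∂Q/∂x - ∂P/∂y) dA.

Here P = -7y^5, Q = 0, so

    ∂Q/∂x = 0,    ∂P/∂y = -35y^4,
    ∂Q/∂x - ∂P/∂y = 35y^4.

D is the region x^2 + y^2 ≤ 9. Evaluating the double integral:

In polar coordinates (x = r cos θ, y = r sin θ, dA = r dr dθ) the integrand becomes 35r^4sin(θ)^4, so

    ∬_D (35y^4) dA = ∫_0^{2π} ∫_0^{3} (35r^4sin(θ)^4) · r dr dθ.

Inner (r from 0 to 3): 8505sin(θ)^4/2.
Outer (θ from 0 to 2π): 25515π/8.

Therefore ∮_C P dx + Q dy = 25515π/8.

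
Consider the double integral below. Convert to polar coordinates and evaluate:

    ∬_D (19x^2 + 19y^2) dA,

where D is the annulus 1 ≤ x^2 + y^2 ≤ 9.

The region D is 1 ≤ r ≤ 3, 0 ≤ θ ≤ 2π in polar coordinates, where x = r cos(θ), y = r sin(θ), and dA = r dr dθ.

Under the substitution, the integrand becomes 19r^2, so

    ∬_D (19x^2 + 19y^2) dA = ∫_{0}^{2π} ∫_{1}^{3} (19r^2) · r dr dθ.

Inner integral (in r): ∫_{1}^{3} (19r^2) · r dr = 380.

Outer integral (in θ): ∫_{0}^{2π} (380) dθ = 760π.

Therefore ∬_D (19x^2 + 19y^2) dA = 760π.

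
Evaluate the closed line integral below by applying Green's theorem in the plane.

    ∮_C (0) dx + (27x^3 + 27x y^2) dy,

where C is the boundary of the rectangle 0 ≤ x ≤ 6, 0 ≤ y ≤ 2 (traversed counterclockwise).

Green's theorem converts the closed line integral into a double integral over the enclosed region D:

    ∮_C P dx + Q dy = ∬_D (∂Q/∂x - ∂P/∂y) dA.

Here P = 0, Q = 27x^3 + 27x y^2, so

    ∂Q/∂x = 81x^2 + 27y^2,    ∂P/∂y = 0,
    ∂Q/∂x - ∂P/∂y = 81x^2 + 27y^2.

D is the region 0 ≤ x ≤ 6, 0 ≤ y ≤ 2. Evaluating the double integral:

    ∬_D (81x^2 + 27y^2) dA = ∫_0^{6} ∫_0^{2} (81x^2 + 27y^2) dy dx.

Inner (y from 0 to 2): 162x^2 + 72.
Outer (x from 0 to 6): 12096.

Therefore ∮_C P dx + Q dy = 12096.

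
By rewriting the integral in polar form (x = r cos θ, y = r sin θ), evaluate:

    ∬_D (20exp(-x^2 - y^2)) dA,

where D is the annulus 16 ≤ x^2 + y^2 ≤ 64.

The region D is 4 ≤ r ≤ 8, 0 ≤ θ ≤ 2π in polar coordinates, where x = r cos(θ), y = r sin(θ), and dA = r dr dθ.

Under the substitution, the integrand becomes 20exp(-r^2), so

    ∬_D (20exp(-x^2 - y^2)) dA = ∫_{0}^{2π} ∫_{4}^{8} (20exp(-r^2)) · r dr dθ.

Inner integral (in r): ∫_{4}^{8} (20exp(-r^2)) · r dr = -(10 - 10exp(48))exp(-64).

Outer integral (in θ): ∫_{0}^{2π} (-(10 - 10exp(48))exp(-64)) dθ = -20π (1 - exp(48))exp(-64).

Therefore ∬_D (20exp(-x^2 - y^2)) dA = -20π (1 - exp(48))exp(-64).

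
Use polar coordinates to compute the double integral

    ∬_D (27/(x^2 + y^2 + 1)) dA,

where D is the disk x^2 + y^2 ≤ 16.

The region D is 0 ≤ r ≤ 4, 0 ≤ θ ≤ 2π in polar coordinates, where x = r cos(θ), y = r sin(θ), and dA = r dr dθ.

Under the substitution, the integrand becomes 27/(r^2 + 1), so

    ∬_D (27/(x^2 + y^2 + 1)) dA = ∫_{0}^{2π} ∫_{0}^{4} (27/(r^2 + 1)) · r dr dθ.

Inner integral (in r): ∫_{0}^{4} (27/(r^2 + 1)) · r dr = 27log(17)/2.

Outer integral (in θ): ∫_{0}^{2π} (27log(17)/2) dθ = 27π log(17).

Therefore ∬_D (27/(x^2 + y^2 + 1)) dA = 27π log(17).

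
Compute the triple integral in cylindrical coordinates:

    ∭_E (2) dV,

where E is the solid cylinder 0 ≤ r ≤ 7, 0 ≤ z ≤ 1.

In cylindrical coordinates, x = r cos(θ), y = r sin(θ), z = z, and dV = r dr dθ dz.

The integrand becomes 2, so

    ∭_E (2) dV = ∫_{0}^{2π} ∫_{0}^{7} ∫_{0}^{1} (2) · r dz dr dθ.

Inner (z): 2r.
Middle (r from 0 to 7): 49.
Outer (θ): 98π.

Therefore the triple integral equals 98π.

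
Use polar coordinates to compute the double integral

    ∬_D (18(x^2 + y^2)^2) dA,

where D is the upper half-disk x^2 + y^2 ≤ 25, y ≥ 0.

The region D is 0 ≤ r ≤ 5, 0 ≤ θ ≤ π in polar coordinates, where x = r cos(θ), y = r sin(θ), and dA = r dr dθ.

Under the substitution, the integrand becomes 18r^4, so

    ∬_D (18(x^2 + y^2)^2) dA = ∫_{0}^{π} ∫_{0}^{5} (18r^4) · r dr dθ.

Inner integral (in r): ∫_{0}^{5} (18r^4) · r dr = 46875.

Outer integral (in θ): ∫_{0}^{π} (46875) dθ = 46875π.

Therefore ∬_D (18(x^2 + y^2)^2) dA = 46875π.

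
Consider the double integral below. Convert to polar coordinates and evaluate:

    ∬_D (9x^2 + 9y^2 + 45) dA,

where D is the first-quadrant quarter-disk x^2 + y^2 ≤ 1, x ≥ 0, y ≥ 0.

The region D is 0 ≤ r ≤ 1, 0 ≤ θ ≤ π/2 in polar coordinates, where x = r cos(θ), y = r sin(θ), and dA = r dr dθ.

Under the substitution, the integrand becomes 9r^2 + 45, so

    ∬_D (9x^2 + 9y^2 + 45) dA = ∫_{0}^{π/2} ∫_{0}^{1} (9r^2 + 45) · r dr dθ.

Inner integral (in r): ∫_{0}^{1} (9r^2 + 45) · r dr = 99/4.

Outer integral (in θ): ∫_{0}^{π/2} (99/4) dθ = 99π/8.

Therefore ∬_D (9x^2 + 9y^2 + 45) dA = 99π/8.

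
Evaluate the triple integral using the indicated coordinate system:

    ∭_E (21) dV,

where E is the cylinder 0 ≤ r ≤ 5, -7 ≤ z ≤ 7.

In cylindrical coordinates, x = r cos(θ), y = r sin(θ), z = z, and dV = r dr dθ dz.

The integrand becomes 21, so

    ∭_E (21) dV = ∫_{0}^{2π} ∫_{0}^{5} ∫_{-7}^{7} (21) · r dz dr dθ.

Inner (z): 294r.
Middle (r from 0 to 5): 3675.
Outer (θ): 7350π.

Therefore the triple integral equals 7350π.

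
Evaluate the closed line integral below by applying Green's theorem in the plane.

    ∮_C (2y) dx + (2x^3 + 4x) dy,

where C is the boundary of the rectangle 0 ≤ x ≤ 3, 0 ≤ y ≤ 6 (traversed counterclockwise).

Green's theorem converts the closed line integral into a double integral over the enclosed region D:

    ∮_C P dx + Q dy = ∬_D (∂Q/∂x - ∂P/∂y) dA.

Here P = 2y, Q = 2x^3 + 4x, so

    ∂Q/∂x = 6x^2 + 4,    ∂P/∂y = 2,
    ∂Q/∂x - ∂P/∂y = 6x^2 + 2.

D is the region 0 ≤ x ≤ 3, 0 ≤ y ≤ 6. Evaluating the double integral:

    ∬_D (6x^2 + 2) dA = ∫_0^{3} ∫_0^{6} (6x^2 + 2) dy dx.

Inner (y from 0 to 6): 36x^2 + 12.
Outer (x from 0 to 3): 360.

Therefore ∮_C P dx + Q dy = 360.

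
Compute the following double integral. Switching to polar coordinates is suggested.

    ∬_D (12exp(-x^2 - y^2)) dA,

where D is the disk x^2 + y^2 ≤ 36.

The region D is 0 ≤ r ≤ 6, 0 ≤ θ ≤ 2π in polar coordinates, where x = r cos(θ), y = r sin(θ), and dA = r dr dθ.

Under the substitution, the integrand becomes 12exp(-r^2), so

    ∬_D (12exp(-x^2 - y^2)) dA = ∫_{0}^{2π} ∫_{0}^{6} (12exp(-r^2)) · r dr dθ.

Inner integral (in r): ∫_{0}^{6} (12exp(-r^2)) · r dr = 6 - 6exp(-36).

Outer integral (in θ): ∫_{0}^{2π} (6 - 6exp(-36)) dθ = -12π exp(-36) + 12π.

Therefore ∬_D (12exp(-x^2 - y^2)) dA = -12π exp(-36) + 12π.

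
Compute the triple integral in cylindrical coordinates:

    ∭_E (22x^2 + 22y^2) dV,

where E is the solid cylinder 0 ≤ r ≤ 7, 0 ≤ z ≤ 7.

In cylindrical coordinates, x = r cos(θ), y = r sin(θ), z = z, and dV = r dr dθ dz.

The integrand becomes 22r^2, so

    ∭_E (22x^2 + 22y^2) dV = ∫_{0}^{2π} ∫_{0}^{7} ∫_{0}^{7} (22r^2) · r dz dr dθ.

Inner (z): 154r^3.
Middle (r from 0 to 7): 184877/2.
Outer (θ): 184877π.

Therefore the triple integral equals 184877π.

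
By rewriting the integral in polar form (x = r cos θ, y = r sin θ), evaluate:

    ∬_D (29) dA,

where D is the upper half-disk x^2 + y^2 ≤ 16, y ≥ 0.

The region D is 0 ≤ r ≤ 4, 0 ≤ θ ≤ π in polar coordinates, where x = r cos(θ), y = r sin(θ), and dA = r dr dθ.

Under the substitution, the integrand becomes 29, so

    ∬_D (29) dA = ∫_{0}^{π} ∫_{0}^{4} (29) · r dr dθ.

Inner integral (in r): ∫_{0}^{4} (29) · r dr = 232.

Outer integral (in θ): ∫_{0}^{π} (232) dθ = 232π.

Therefore ∬_D (29) dA = 232π.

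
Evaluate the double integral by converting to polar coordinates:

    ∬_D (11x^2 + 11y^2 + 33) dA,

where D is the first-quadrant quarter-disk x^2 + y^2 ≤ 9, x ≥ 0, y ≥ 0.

The region D is 0 ≤ r ≤ 3, 0 ≤ θ ≤ π/2 in polar coordinates, where x = r cos(θ), y = r sin(θ), and dA = r dr dθ.

Under the substitution, the integrand becomes 11r^2 + 33, so

    ∬_D (11x^2 + 11y^2 + 33) dA = ∫_{0}^{π/2} ∫_{0}^{3} (11r^2 + 33) · r dr dθ.

Inner integral (in r): ∫_{0}^{3} (11r^2 + 33) · r dr = 1485/4.

Outer integral (in θ): ∫_{0}^{π/2} (1485/4) dθ = 1485π/8.

Therefore ∬_D (11x^2 + 11y^2 + 33) dA = 1485π/8.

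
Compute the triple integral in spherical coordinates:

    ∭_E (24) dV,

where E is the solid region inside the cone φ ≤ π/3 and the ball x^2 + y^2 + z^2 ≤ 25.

In spherical coordinates, x = ρ sin(φ) cos(θ), y = ρ sin(φ) sin(θ), z = ρ cos(φ), and dV = ρ^2 sin(φ) dρ dφ dθ.

The integrand becomes 24, so

    ∭_E (24) dV = ∫_{0}^{2π} ∫_{0}^{π/3} ∫_{0}^{5} (24) · ρ^2 sin(φ) dρ dφ dθ.

Inner (ρ): 1000sin(φ).
Middle (φ): 500.
Outer (θ): 1000π.

Therefore the triple integral equals 1000π.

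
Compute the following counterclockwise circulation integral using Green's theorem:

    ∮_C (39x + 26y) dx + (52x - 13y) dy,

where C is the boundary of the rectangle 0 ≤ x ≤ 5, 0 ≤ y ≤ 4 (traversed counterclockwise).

Green's theorem converts the closed line integral into a double integral over the enclosed region D:

    ∮_C P dx + Q dy = ∬_D (∂Q/∂x - ∂P/∂y) dA.

Here P = 39x + 26y, Q = 52x - 13y, so

    ∂Q/∂x = 52,    ∂P/∂y = 26,
    ∂Q/∂x - ∂P/∂y = 26.

D is the region 0 ≤ x ≤ 5, 0 ≤ y ≤ 4. Evaluating the double integral:

    ∬_D (26) dA = ∫_0^{5} ∫_0^{4} (26) dy dx.

Inner (y from 0 to 4): 104.
Outer (x from 0 to 5): 520.

Therefore ∮_C P dx + Q dy = 520.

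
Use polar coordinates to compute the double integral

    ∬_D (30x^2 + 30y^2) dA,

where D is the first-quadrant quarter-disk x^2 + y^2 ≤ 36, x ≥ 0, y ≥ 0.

The region D is 0 ≤ r ≤ 6, 0 ≤ θ ≤ π/2 in polar coordinates, where x = r cos(θ), y = r sin(θ), and dA = r dr dθ.

Under the substitution, the integrand becomes 30r^2, so

    ∬_D (30x^2 + 30y^2) dA = ∫_{0}^{π/2} ∫_{0}^{6} (30r^2) · r dr dθ.

Inner integral (in r): ∫_{0}^{6} (30r^2) · r dr = 9720.

Outer integral (in θ): ∫_{0}^{π/2} (9720) dθ = 4860π.

Therefore ∬_D (30x^2 + 30y^2) dA = 4860π.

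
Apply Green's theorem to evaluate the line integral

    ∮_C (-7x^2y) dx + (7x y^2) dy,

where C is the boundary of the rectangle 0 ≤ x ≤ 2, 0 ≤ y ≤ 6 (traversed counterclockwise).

Green's theorem converts the closed line integral into a double integral over the enclosed region D:

    ∮_C P dx + Q dy = ∬_D (∂Q/∂x - ∂P/∂y) dA.

Here P = -7x^2y, Q = 7x y^2, so

    ∂Q/∂x = 7y^2,    ∂P/∂y = -7x^2,
    ∂Q/∂x - ∂P/∂y = 7x^2 + 7y^2.

D is the region 0 ≤ x ≤ 2, 0 ≤ y ≤ 6. Evaluating the double integral:

    ∬_D (7x^2 + 7y^2) dA = ∫_0^{2} ∫_0^{6} (7x^2 + 7y^2) dy dx.

Inner (y from 0 to 6): 42x^2 + 504.
Outer (x from 0 to 2): 1120.

Therefore ∮_C P dx + Q dy = 1120.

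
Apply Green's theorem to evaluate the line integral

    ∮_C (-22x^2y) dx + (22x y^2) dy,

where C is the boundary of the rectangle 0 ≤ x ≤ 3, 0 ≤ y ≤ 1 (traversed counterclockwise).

Green's theorem converts the closed line integral into a double integral over the enclosed region D:

    ∮_C P dx + Q dy = ∬_D (∂Q/∂x - ∂P/∂y) dA.

Here P = -22x^2y, Q = 22x y^2, so

    ∂Q/∂x = 22y^2,    ∂P/∂y = -22x^2,
    ∂Q/∂x - ∂P/∂y = 22x^2 + 22y^2.

D is the region 0 ≤ x ≤ 3, 0 ≤ y ≤ 1. Evaluating the double integral:

    ∬_D (22x^2 + 22y^2) dA = ∫_0^{3} ∫_0^{1} (22x^2 + 22y^2) dy dx.

Inner (y from 0 to 1): 22x^2 + 22/3.
Outer (x from 0 to 3): 220.

Therefore ∮_C P dx + Q dy = 220.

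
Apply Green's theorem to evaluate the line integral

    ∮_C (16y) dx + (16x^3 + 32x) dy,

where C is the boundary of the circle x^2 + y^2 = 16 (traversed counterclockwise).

Green's theorem converts the closed line integral into a double integral over the enclosed region D:

    ∮_C P dx + Q dy = ∬_D (∂Q/∂x - ∂P/∂y) dA.

Here P = 16y, Q = 16x^3 + 32x, so

    ∂Q/∂x = 48x^2 + 32,    ∂P/∂y = 16,
    ∂Q/∂x - ∂P/∂y = 48x^2 + 16.

D is the region x^2 + y^2 ≤ 16. Evaluating the double integral:

In polar coordinates (x = r cos θ, y = r sin θ, dA = r dr dθ) the integrand becomes 48r^2cos(θ)^2 + 16, so

    ∬_D (48x^2 + 16) dA = ∫_0^{2π} ∫_0^{4} (48r^2cos(θ)^2 + 16) · r dr dθ.

Inner (r from 0 to 4): 3072cos(θ)^2 + 128.
Outer (θ from 0 to 2π): 3328π.

Therefore ∮_C P dx + Q dy = 3328π.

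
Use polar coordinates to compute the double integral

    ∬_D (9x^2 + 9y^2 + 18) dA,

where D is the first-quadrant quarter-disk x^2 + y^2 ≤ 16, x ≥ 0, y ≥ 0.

The region D is 0 ≤ r ≤ 4, 0 ≤ θ ≤ π/2 in polar coordinates, where x = r cos(θ), y = r sin(θ), and dA = r dr dθ.

Under the substitution, the integrand becomes 9r^2 + 18, so

    ∬_D (9x^2 + 9y^2 + 18) dA = ∫_{0}^{π/2} ∫_{0}^{4} (9r^2 + 18) · r dr dθ.

Inner integral (in r): ∫_{0}^{4} (9r^2 + 18) · r dr = 720.

Outer integral (in θ): ∫_{0}^{π/2} (720) dθ = 360π.

Therefore ∬_D (9x^2 + 9y^2 + 18) dA = 360π.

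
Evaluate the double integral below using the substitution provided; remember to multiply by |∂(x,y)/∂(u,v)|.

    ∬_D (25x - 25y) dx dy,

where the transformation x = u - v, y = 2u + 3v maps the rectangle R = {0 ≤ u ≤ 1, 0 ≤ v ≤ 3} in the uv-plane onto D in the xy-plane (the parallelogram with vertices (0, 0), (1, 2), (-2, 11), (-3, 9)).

Compute the Jacobian determinant of (x, y) with respect to (u, v):

    ∂(x,y)/∂(u,v) = | 1  -1 | = (1)(3) - (-1)(2) = 5.
                   | 2  3 |

Its absolute value is |J| = 5 (the area scaling factor).

Substituting x = u - v, y = 2u + 3v into the integrand,

    25x - 25y → -25u - 100v,

so the integral becomes

    ∬_R (-25u - 100v) · |J| du dv = ∫_0^1 ∫_0^3 (-125u - 500v) dv du.

Inner (v): -375u - 2250.
Outer (u): -4875/2.

Therefore ∬_D (25x - 25y) dx dy = -4875/2.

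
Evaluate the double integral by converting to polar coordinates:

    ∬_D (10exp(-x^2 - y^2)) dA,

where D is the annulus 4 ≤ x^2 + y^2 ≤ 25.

The region D is 2 ≤ r ≤ 5, 0 ≤ θ ≤ 2π in polar coordinates, where x = r cos(θ), y = r sin(θ), and dA = r dr dθ.

Under the substitution, the integrand becomes 10exp(-r^2), so

    ∬_D (10exp(-x^2 - y^2)) dA = ∫_{0}^{2π} ∫_{2}^{5} (10exp(-r^2)) · r dr dθ.

Inner integral (in r): ∫_{2}^{5} (10exp(-r^2)) · r dr = -(5 - 5exp(21))exp(-25).

Outer integral (in θ): ∫_{0}^{2π} (-(5 - 5exp(21))exp(-25)) dθ = -10π (1 - exp(21))exp(-25).

Therefore ∬_D (10exp(-x^2 - y^2)) dA = -10π (1 - exp(21))exp(-25).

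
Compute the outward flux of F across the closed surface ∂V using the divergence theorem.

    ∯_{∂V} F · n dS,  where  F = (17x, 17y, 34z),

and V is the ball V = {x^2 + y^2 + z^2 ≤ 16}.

By the divergence theorem,

    ∯_{∂V} F · n dS = ∭_V (∇ · F) dV.

Compute the divergence:
    ∇ · F = ∂F_x/∂x + ∂F_y/∂y + ∂F_z/∂z = 17 + 17 + 34 = 68.

In spherical coordinates, x = ρ sin(φ) cos(θ), y = ρ sin(φ) sin(θ), z = ρ cos(φ), dV = ρ^2 sin(φ) dρ dφ dθ, with 0 ≤ ρ ≤ 4, 0 ≤ φ ≤ π, 0 ≤ θ ≤ 2π.

The integrand, after substitution and multiplying by the volume element, becomes (68) · ρ^2 sin(φ), so

    ∭_V (∇·F) dV = ∫_0^{2π} ∫_0^{π} ∫_0^{4} (68) · ρ^2 sin(φ) dρ dφ dθ.

Inner (ρ from 0 to 4): 4352sin(φ)/3.
Middle (φ from 0 to π): 8704/3.
Outer (θ from 0 to 2π): 17408π/3.

Therefore ∯_{∂V} F · n dS = 17408π/3.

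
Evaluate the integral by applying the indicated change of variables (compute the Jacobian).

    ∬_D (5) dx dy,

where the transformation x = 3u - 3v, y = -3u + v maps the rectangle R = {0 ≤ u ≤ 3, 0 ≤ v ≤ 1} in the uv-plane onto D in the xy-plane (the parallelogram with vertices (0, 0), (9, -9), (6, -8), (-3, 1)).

Compute the Jacobian determinant of (x, y) with respect to (u, v):

    ∂(x,y)/∂(u,v) = | 3  -3 | = (3)(1) - (-3)(-3) = -6.
                   | -3  1 |

Its absolute value is |J| = 6 (the area scaling factor).

Substituting x = 3u - 3v, y = -3u + v into the integrand,

    5 → 5,

so the integral becomes

    ∬_R (5) · |J| du dv = ∫_0^3 ∫_0^1 (30) dv du.

Inner (v): 30.
Outer (u): 90.

Therefore ∬_D (5) dx dy = 90.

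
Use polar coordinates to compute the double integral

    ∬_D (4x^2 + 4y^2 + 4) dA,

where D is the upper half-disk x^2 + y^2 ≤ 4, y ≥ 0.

The region D is 0 ≤ r ≤ 2, 0 ≤ θ ≤ π in polar coordinates, where x = r cos(θ), y = r sin(θ), and dA = r dr dθ.

Under the substitution, the integrand becomes 4r^2 + 4, so

    ∬_D (4x^2 + 4y^2 + 4) dA = ∫_{0}^{π} ∫_{0}^{2} (4r^2 + 4) · r dr dθ.

Inner integral (in r): ∫_{0}^{2} (4r^2 + 4) · r dr = 24.

Outer integral (in θ): ∫_{0}^{π} (24) dθ = 24π.

Therefore ∬_D (4x^2 + 4y^2 + 4) dA = 24π.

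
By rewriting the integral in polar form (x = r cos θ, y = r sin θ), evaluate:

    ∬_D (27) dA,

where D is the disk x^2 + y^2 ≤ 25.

The region D is 0 ≤ r ≤ 5, 0 ≤ θ ≤ 2π in polar coordinates, where x = r cos(θ), y = r sin(θ), and dA = r dr dθ.

Under the substitution, the integrand becomes 27, so

    ∬_D (27) dA = ∫_{0}^{2π} ∫_{0}^{5} (27) · r dr dθ.

Inner integral (in r): ∫_{0}^{5} (27) · r dr = 675/2.

Outer integral (in θ): ∫_{0}^{2π} (675/2) dθ = 675π.

Therefore ∬_D (27) dA = 675π.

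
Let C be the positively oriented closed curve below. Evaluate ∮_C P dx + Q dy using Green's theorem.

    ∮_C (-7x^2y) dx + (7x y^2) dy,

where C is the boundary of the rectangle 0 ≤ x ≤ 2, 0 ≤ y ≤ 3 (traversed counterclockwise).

Green's theorem converts the closed line integral into a double integral over the enclosed region D:

    ∮_C P dx + Q dy = ∬_D (∂Q/∂x - ∂P/∂y) dA.

Here P = -7x^2y, Q = 7x y^2, so

    ∂Q/∂x = 7y^2,    ∂P/∂y = -7x^2,
    ∂Q/∂x - ∂P/∂y = 7x^2 + 7y^2.

D is the region 0 ≤ x ≤ 2, 0 ≤ y ≤ 3. Evaluating the double integral:

    ∬_D (7x^2 + 7y^2) dA = ∫_0^{2} ∫_0^{3} (7x^2 + 7y^2) dy dx.

Inner (y from 0 to 3): 21x^2 + 63.
Outer (x from 0 to 2): 182.

Therefore ∮_C P dx + Q dy = 182.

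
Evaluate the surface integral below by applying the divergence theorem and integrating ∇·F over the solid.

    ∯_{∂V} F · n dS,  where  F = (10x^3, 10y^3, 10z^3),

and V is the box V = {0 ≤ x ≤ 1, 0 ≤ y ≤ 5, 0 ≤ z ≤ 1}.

By the divergence theorem,

    ∯_{∂V} F · n dS = ∭_V (∇ · F) dV.

Compute the divergence:
    ∇ · F = ∂F_x/∂x + ∂F_y/∂y + ∂F_z/∂z = 30x^2 + 30y^2 + 30z^2.

V is a rectangular box, so dV = dx dy dz with 0 ≤ x ≤ 1, 0 ≤ y ≤ 5, 0 ≤ z ≤ 1.

Integrate (30x^2 + 30y^2 + 30z^2) over V as an iterated integral:

    ∭_V (∇·F) dV = ∫_0^{1} ∫_0^{5} ∫_0^{1} (30x^2 + 30y^2 + 30z^2) dz dy dx.

Inner (z from 0 to 1): 30x^2 + 30y^2 + 10.
Middle (y from 0 to 5): 150x^2 + 1300.
Outer (x from 0 to 1): 1350.

Therefore ∯_{∂V} F · n dS = 1350.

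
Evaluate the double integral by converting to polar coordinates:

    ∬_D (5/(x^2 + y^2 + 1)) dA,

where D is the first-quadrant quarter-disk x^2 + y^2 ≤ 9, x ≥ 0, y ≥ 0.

The region D is 0 ≤ r ≤ 3, 0 ≤ θ ≤ π/2 in polar coordinates, where x = r cos(θ), y = r sin(θ), and dA = r dr dθ.

Under the substitution, the integrand becomes 5/(r^2 + 1), so

    ∬_D (5/(x^2 + y^2 + 1)) dA = ∫_{0}^{π/2} ∫_{0}^{3} (5/(r^2 + 1)) · r dr dθ.

Inner integral (in r): ∫_{0}^{3} (5/(r^2 + 1)) · r dr = 5log(10)/2.

Outer integral (in θ): ∫_{0}^{π/2} (5log(10)/2) dθ = 5π log(10)/4.

Therefore ∬_D (5/(x^2 + y^2 + 1)) dA = 5π log(10)/4.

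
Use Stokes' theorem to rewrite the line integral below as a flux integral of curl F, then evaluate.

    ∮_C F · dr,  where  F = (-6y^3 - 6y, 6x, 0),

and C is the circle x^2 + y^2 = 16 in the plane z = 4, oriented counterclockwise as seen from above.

Let S be the flat disk x^2 + y^2 ≤ 16 in the plane z = 4, with upward unit normal n̂ = ẑ. By Stokes' theorem,

    ∮_C F · dr = ∬_S (∇ × F) · n̂ dS = ∬_D (curl F)_z dA,

where D is the disk x^2 + y^2 ≤ 16.

Compute the curl of F = (-6y^3 - 6y, 6x, 0):
    (∇ × F)_x = ∂F_z/∂y - ∂F_y/∂z = 0,
    (∇ × F)_y = ∂F_x/∂z - ∂F_z/∂x = 0,
    (∇ × F)_z = ∂F_y/∂x - ∂F_x/∂y = 18y^2 + 12.

On z = 4, (curl F)_z = 18y^2 + 12.

Convert to polar (x = r cos θ, y = r sin θ, dA = r dr dθ); the integrand becomes 18r^2sin(θ)^2 + 12, so

    ∬_D (curl F)_z dA = ∫_0^{2π} ∫_0^{4} (18r^2sin(θ)^2 + 12) · r dr dθ.

Inner (r from 0 to 4): 1152sin(θ)^2 + 96.
Outer (θ from 0 to 2π): 1344π.

Therefore ∮_C F · dr = 1344π.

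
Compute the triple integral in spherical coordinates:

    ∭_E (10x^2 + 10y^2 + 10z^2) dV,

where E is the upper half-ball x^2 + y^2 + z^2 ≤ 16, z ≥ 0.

In spherical coordinates, x = ρ sin(φ) cos(θ), y = ρ sin(φ) sin(θ), z = ρ cos(φ), and dV = ρ^2 sin(φ) dρ dφ dθ.

The integrand becomes 10ρ^2, so

    ∭_E (10x^2 + 10y^2 + 10z^2) dV = ∫_{0}^{2π} ∫_{0}^{π/2} ∫_{0}^{4} (10ρ^2) · ρ^2 sin(φ) dρ dφ dθ.

Inner (ρ): 2048sin(φ).
Middle (φ): 2048.
Outer (θ): 4096π.

Therefore the triple integral equals 4096π.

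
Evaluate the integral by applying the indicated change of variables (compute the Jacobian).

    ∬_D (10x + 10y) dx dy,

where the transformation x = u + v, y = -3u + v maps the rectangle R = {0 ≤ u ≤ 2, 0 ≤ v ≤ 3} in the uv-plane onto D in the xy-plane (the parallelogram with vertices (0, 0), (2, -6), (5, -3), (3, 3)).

Compute the Jacobian determinant of (x, y) with respect to (u, v):

    ∂(x,y)/∂(u,v) = | 1  1 | = (1)(1) - (1)(-3) = 4.
                   | -3  1 |

Its absolute value is |J| = 4 (the area scaling factor).

Substituting x = u + v, y = -3u + v into the integrand,

    10x + 10y → -20u + 20v,

so the integral becomes

    ∬_R (-20u + 20v) · |J| du dv = ∫_0^2 ∫_0^3 (-80u + 80v) dv du.

Inner (v): 360 - 240u.
Outer (u): 240.

Therefore ∬_D (10x + 10y) dx dy = 240.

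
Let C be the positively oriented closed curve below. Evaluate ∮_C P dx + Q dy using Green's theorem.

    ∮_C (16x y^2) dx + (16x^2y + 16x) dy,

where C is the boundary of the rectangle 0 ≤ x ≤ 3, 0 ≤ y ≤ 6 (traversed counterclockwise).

Green's theorem converts the closed line integral into a double integral over the enclosed region D:

    ∮_C P dx + Q dy = ∬_D (∂Q/∂x - ∂P/∂y) dA.

Here P = 16x y^2, Q = 16x^2y + 16x, so

    ∂Q/∂x = 32x y + 16,    ∂P/∂y = 32x y,
    ∂Q/∂x - ∂P/∂y = 16.

D is the region 0 ≤ x ≤ 3, 0 ≤ y ≤ 6. Evaluating the double integral:

    ∬_D (16) dA = ∫_0^{3} ∫_0^{6} (16) dy dx.

Inner (y from 0 to 6): 96.
Outer (x from 0 to 3): 288.

Therefore ∮_C P dx + Q dy = 288.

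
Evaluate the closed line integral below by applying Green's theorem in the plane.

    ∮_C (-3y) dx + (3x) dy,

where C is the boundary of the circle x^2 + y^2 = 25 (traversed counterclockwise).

Green's theorem converts the closed line integral into a double integral over the enclosed region D:

    ∮_C P dx + Q dy = ∬_D (∂Q/∂x - ∂P/∂y) dA.

Here P = -3y, Q = 3x, so

    ∂Q/∂x = 3,    ∂P/∂y = -3,
    ∂Q/∂x - ∂P/∂y = 6.

D is the region x^2 + y^2 ≤ 25. Evaluating the double integral:

In polar coordinates (x = r cos θ, y = r sin θ, dA = r dr dθ) the integrand becomes 6, so

    ∬_D (6) dA = ∫_0^{2π} ∫_0^{5} (6) · r dr dθ.

Inner (r from 0 to 5): 75.
Outer (θ from 0 to 2π): 150π.

Therefore ∮_C P dx + Q dy = 150π.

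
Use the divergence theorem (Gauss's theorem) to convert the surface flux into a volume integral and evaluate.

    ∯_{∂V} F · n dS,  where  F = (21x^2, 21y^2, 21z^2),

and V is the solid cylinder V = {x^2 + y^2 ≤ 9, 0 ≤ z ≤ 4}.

By the divergence theorem,

    ∯_{∂V} F · n dS = ∭_V (∇ · F) dV.

Compute the divergence:
    ∇ · F = ∂F_x/∂x + ∂F_y/∂y + ∂F_z/∂z = 42x + 42y + 42z.

In cylindrical coordinates, x = r cos(θ), y = r sin(θ), z = z, dV = r dr dθ dz, with 0 ≤ r ≤ 3, 0 ≤ θ ≤ 2π, 0 ≤ z ≤ 4.

The integrand, after substitution and multiplying by the volume element, becomes (42sqrt(2)r sin(θ + π/4) + 42z) · r, so

    ∭_V (∇·F) dV = ∫_0^{2π} ∫_0^{3} ∫_0^{4} (42sqrt(2)r sin(θ + π/4) + 42z) · r dz dr dθ.

Inner (z from 0 to 4): 168r (sqrt(2)r sin(θ + π/4) + 2).
Middle (r from 0 to 3): 1512sqrt(2)sin(θ + π/4) + 1512.
Outer (θ from 0 to 2π): 3024π.

Therefore ∯_{∂V} F · n dS = 3024π.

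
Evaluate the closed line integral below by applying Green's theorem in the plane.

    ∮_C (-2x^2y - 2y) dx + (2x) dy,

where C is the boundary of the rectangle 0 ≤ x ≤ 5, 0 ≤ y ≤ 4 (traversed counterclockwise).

Green's theorem converts the closed line integral into a double integral over the enclosed region D:

    ∮_C P dx + Q dy = ∬_D (∂Q/∂x - ∂P/∂y) dA.

Here P = -2x^2y - 2y, Q = 2x, so

    ∂Q/∂x = 2,    ∂P/∂y = -2x^2 - 2,
    ∂Q/∂x - ∂P/∂y = 2x^2 + 4.

D is the region 0 ≤ x ≤ 5, 0 ≤ y ≤ 4. Evaluating the double integral:

    ∬_D (2x^2 + 4) dA = ∫_0^{5} ∫_0^{4} (2x^2 + 4) dy dx.

Inner (y from 0 to 4): 8x^2 + 16.
Outer (x from 0 to 5): 1240/3.

Therefore ∮_C P dx + Q dy = 1240/3.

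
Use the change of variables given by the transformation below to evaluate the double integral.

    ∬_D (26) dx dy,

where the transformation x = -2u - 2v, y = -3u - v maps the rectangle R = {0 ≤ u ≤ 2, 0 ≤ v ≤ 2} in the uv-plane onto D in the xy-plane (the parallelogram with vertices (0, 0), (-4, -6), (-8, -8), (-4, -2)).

Compute the Jacobian determinant of (x, y) with respect to (u, v):

    ∂(x,y)/∂(u,v) = | -2  -2 | = (-2)(-1) - (-2)(-3) = -4.
                   | -3  -1 |

Its absolute value is |J| = 4 (the area scaling factor).

Substituting x = -2u - 2v, y = -3u - v into the integrand,

    26 → 26,

so the integral becomes

    ∬_R (26) · |J| du dv = ∫_0^2 ∫_0^2 (104) dv du.

Inner (v): 208.
Outer (u): 416.

Therefore ∬_D (26) dx dy = 416.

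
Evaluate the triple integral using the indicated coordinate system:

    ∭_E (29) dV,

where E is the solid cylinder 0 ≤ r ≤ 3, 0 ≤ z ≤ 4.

In cylindrical coordinates, x = r cos(θ), y = r sin(θ), z = z, and dV = r dr dθ dz.

The integrand becomes 29, so

    ∭_E (29) dV = ∫_{0}^{2π} ∫_{0}^{3} ∫_{0}^{4} (29) · r dz dr dθ.

Inner (z): 116r.
Middle (r from 0 to 3): 522.
Outer (θ): 1044π.

Therefore the triple integral equals 1044π.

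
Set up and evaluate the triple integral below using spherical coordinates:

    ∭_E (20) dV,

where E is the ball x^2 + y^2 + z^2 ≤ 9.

In spherical coordinates, x = ρ sin(φ) cos(θ), y = ρ sin(φ) sin(θ), z = ρ cos(φ), and dV = ρ^2 sin(φ) dρ dφ dθ.

The integrand becomes 20, so

    ∭_E (20) dV = ∫_{0}^{2π} ∫_{0}^{π} ∫_{0}^{3} (20) · ρ^2 sin(φ) dρ dφ dθ.

Inner (ρ): 180sin(φ).
Middle (φ): 360.
Outer (θ): 720π.

Therefore the triple integral equals 720π.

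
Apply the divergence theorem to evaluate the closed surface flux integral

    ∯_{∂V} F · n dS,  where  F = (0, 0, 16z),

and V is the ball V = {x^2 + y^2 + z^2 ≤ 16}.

By the divergence theorem,

    ∯_{∂V} F · n dS = ∭_V (∇ · F) dV.

Compute the divergence:
    ∇ · F = ∂F_x/∂x + ∂F_y/∂y + ∂F_z/∂z = 0 + 0 + 16 = 16.

In spherical coordinates, x = ρ sin(φ) cos(θ), y = ρ sin(φ) sin(θ), z = ρ cos(φ), dV = ρ^2 sin(φ) dρ dφ dθ, with 0 ≤ ρ ≤ 4, 0 ≤ φ ≤ π, 0 ≤ θ ≤ 2π.

The integrand, after substitution and multiplying by the volume element, becomes (16) · ρ^2 sin(φ), so

    ∭_V (∇·F) dV = ∫_0^{2π} ∫_0^{π} ∫_0^{4} (16) · ρ^2 sin(φ) dρ dφ dθ.

Inner (ρ from 0 to 4): 1024sin(φ)/3.
Middle (φ from 0 to π): 2048/3.
Outer (θ from 0 to 2π): 4096π/3.

Therefore ∯_{∂V} F · n dS = 4096π/3.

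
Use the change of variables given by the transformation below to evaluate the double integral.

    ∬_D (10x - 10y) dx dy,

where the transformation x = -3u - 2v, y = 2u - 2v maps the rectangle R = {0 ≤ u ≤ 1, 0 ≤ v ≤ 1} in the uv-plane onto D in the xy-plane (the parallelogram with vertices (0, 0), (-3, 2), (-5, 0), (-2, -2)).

Compute the Jacobian determinant of (x, y) with respect to (u, v):

    ∂(x,y)/∂(u,v) = | -3  -2 | = (-3)(-2) - (-2)(2) = 10.
                   | 2  -2 |

Its absolute value is |J| = 10 (the area scaling factor).

Substituting x = -3u - 2v, y = 2u - 2v into the integrand,

    10x - 10y → -50u,

so the integral becomes

    ∬_R (-50u) · |J| du dv = ∫_0^1 ∫_0^1 (-500u) dv du.

Inner (v): -500u.
Outer (u): -250.

Therefore ∬_D (10x - 10y) dx dy = -250.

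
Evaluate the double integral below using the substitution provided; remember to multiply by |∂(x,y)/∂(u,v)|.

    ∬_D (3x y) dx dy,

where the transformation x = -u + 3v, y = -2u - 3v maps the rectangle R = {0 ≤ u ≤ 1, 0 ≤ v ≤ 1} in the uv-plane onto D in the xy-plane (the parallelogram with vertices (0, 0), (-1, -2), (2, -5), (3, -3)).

Compute the Jacobian determinant of (x, y) with respect to (u, v):

    ∂(x,y)/∂(u,v) = | -1  3 | = (-1)(-3) - (3)(-2) = 9.
                   | -2  -3 |

Its absolute value is |J| = 9 (the area scaling factor).

Substituting x = -u + 3v, y = -2u - 3v into the integrand,

    3x y → 6u^2 - 9u v - 27v^2,

so the integral becomes

    ∬_R (6u^2 - 9u v - 27v^2) · |J| du dv = ∫_0^1 ∫_0^1 (54u^2 - 81u v - 243v^2) dv du.

Inner (v): 54u^2 - 81u/2 - 81.
Outer (u): -333/4.

Therefore ∬_D (3x y) dx dy = -333/4.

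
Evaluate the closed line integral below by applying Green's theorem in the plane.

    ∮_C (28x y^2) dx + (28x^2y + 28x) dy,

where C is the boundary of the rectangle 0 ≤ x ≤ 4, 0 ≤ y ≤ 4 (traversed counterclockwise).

Green's theorem converts the closed line integral into a double integral over the enclosed region D:

    ∮_C P dx + Q dy = ∬_D (∂Q/∂x - ∂P/∂y) dA.

Here P = 28x y^2, Q = 28x^2y + 28x, so

    ∂Q/∂x = 56x y + 28,    ∂P/∂y = 56x y,
    ∂Q/∂x - ∂P/∂y = 28.

D is the region 0 ≤ x ≤ 4, 0 ≤ y ≤ 4. Evaluating the double integral:

    ∬_D (28) dA = ∫_0^{4} ∫_0^{4} (28) dy dx.

Inner (y from 0 to 4): 112.
Outer (x from 0 to 4): 448.

Therefore ∮_C P dx + Q dy = 448.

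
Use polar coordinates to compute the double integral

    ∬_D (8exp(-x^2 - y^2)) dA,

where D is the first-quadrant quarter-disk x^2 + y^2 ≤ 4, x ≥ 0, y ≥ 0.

The region D is 0 ≤ r ≤ 2, 0 ≤ θ ≤ π/2 in polar coordinates, where x = r cos(θ), y = r sin(θ), and dA = r dr dθ.

Under the substitution, the integrand becomes 8exp(-r^2), so

    ∬_D (8exp(-x^2 - y^2)) dA = ∫_{0}^{π/2} ∫_{0}^{2} (8exp(-r^2)) · r dr dθ.

Inner integral (in r): ∫_{0}^{2} (8exp(-r^2)) · r dr = 4 - 4exp(-4).

Outer integral (in θ): ∫_{0}^{π/2} (4 - 4exp(-4)) dθ = -2π exp(-4) + 2π.

Therefore ∬_D (8exp(-x^2 - y^2)) dA = -2π exp(-4) + 2π.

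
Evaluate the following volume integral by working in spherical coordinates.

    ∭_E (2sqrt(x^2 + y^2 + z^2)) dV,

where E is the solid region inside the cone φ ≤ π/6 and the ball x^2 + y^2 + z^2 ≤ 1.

In spherical coordinates, x = ρ sin(φ) cos(θ), y = ρ sin(φ) sin(θ), z = ρ cos(φ), and dV = ρ^2 sin(φ) dρ dφ dθ.

The integrand becomes 2ρ, so

    ∭_E (2sqrt(x^2 + y^2 + z^2)) dV = ∫_{0}^{2π} ∫_{0}^{π/6} ∫_{0}^{1} (2ρ) · ρ^2 sin(φ) dρ dφ dθ.

Inner (ρ): sin(φ)/2.
Middle (φ): 1/2 - sqrt(3)/4.
Outer (θ): π (2 - sqrt(3))/2.

Therefore the triple integral equals π (2 - sqrt(3))/2.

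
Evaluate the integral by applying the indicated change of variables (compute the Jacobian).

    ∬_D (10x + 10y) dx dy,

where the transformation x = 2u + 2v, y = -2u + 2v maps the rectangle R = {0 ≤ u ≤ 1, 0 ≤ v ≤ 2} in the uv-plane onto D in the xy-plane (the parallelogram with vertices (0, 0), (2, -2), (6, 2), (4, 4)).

Compute the Jacobian determinant of (x, y) with respect to (u, v):

    ∂(x,y)/∂(u,v) = | 2  2 | = (2)(2) - (2)(-2) = 8.
                   | -2  2 |

Its absolute value is |J| = 8 (the area scaling factor).

Substituting x = 2u + 2v, y = -2u + 2v into the integrand,

    10x + 10y → 40v,

so the integral becomes

    ∬_R (40v) · |J| du dv = ∫_0^1 ∫_0^2 (320v) dv du.

Inner (v): 640.
Outer (u): 640.

Therefore ∬_D (10x + 10y) dx dy = 640.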